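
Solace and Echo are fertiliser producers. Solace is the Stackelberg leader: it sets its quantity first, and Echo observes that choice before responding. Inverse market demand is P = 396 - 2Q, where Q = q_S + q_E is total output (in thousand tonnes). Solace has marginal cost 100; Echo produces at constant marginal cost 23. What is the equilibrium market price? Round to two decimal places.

The follower Echo best-responds to any q_S: π_E = (396 - 2Q)q_E - 23q_E.
Follower FOC: 373 - 2q_S - 4q_E = 0, so q_E(q_S) = (373 - 2q_S)/4.
Solace substitutes q_E(q_S) into its own profit: π_S = q_S(396 - 2q_S - (373 - 2q_S)/2) - 100q_S = (419/2 - q_S)q_S - 100q_S.
Maximising: ∂π_S/∂q_S = 219/2 - 2q_S = 0, giving q_S = 219/4.
Then q_E = (373 - 2·(219/4))/4 = 527/8.
Total output Q = 965/8, so price P = 396 - 2·(965/8) = 619/4.

154.75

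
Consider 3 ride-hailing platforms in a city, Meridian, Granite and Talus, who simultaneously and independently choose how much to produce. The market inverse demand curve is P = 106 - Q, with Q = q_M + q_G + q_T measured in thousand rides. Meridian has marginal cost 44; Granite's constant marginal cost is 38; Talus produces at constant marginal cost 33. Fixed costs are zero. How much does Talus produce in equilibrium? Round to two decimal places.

22.25

Meridian's profit: π_M = (106 - Q)q_M - (44q_M). Setting ∂π_M/∂q_M = 0: 62 - 2q_M - (q_G + q_T) = 0.
Granite's first-order condition: 68 - 2q_G - (q_M + q_T) = 0.
Talus's profit: π_T = (106 - Q)q_T - (33q_T). Setting ∂π_T/∂q_T = 0: 73 - 2q_T - (q_M + q_G) = 0.
Summing all 3 equations gives 203 − 4Q = 0, hence Q = 203/4.
Back-substituting: q_M = (62 − 203/4) = 45/4, q_G = (68 − 203/4) = 69/4, q_T = (73 − 203/4) = 89/4.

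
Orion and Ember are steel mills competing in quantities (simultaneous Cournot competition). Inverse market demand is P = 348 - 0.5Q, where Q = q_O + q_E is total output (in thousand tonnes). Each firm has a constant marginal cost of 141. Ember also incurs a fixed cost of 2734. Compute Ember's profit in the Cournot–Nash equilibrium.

A representative firm's profit is π_i = q_i(348 - 0.5Q) - 141q_i.
First-order condition (treating rivals' output as given): 207 - q_i - (1/2)q_j = 0.
By symmetry each firm produces the same amount; substituting q_j = q_i yields q_i = 207/(3/2) = 138.
Price P = 348 - (1/2)·276 = 210.
Ember's profit: (210 - 141)·138 - 2734 = 6788.

6788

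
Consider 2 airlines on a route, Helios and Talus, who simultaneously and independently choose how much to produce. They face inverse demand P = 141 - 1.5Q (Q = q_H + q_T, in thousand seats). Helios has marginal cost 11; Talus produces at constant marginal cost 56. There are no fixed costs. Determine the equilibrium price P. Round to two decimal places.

69.33

Helios's profit: π_H = (141 - 1.5Q)q_H - (11q_H). Setting ∂π_H/∂q_H = 0: 130 - 3q_H - (3/2)(q_T) = 0.
Talus's profit: π_T = (141 - 1.5Q)q_T - (56q_T). Setting ∂π_T/∂q_T = 0: 85 - 3q_T - (3/2)(q_H) = 0.
So q_H = (130 - (3/2)q_T)/3 and q_T = (85 - (3/2)q_H)/3.
Substituting one into the other gives q_H = 350/9 and q_T = 80/9.
Total output Q = 430/9, so price P = 141 - (3/2)·(430/9) = 208/3.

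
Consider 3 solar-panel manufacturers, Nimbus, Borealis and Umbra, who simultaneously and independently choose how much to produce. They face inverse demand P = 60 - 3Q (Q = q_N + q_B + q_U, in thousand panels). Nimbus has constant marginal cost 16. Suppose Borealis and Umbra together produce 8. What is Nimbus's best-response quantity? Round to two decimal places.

3.33

With rivals' combined output fixed at 8, Nimbus's profit is π_N = (60 - 3·8 - 3q_N)q_N - (16q_N) = (36 - 3q_N)q_N - (16q_N).
∂π_N/∂q_N = 20 - 6q_N = 0, so q_N = 10/3.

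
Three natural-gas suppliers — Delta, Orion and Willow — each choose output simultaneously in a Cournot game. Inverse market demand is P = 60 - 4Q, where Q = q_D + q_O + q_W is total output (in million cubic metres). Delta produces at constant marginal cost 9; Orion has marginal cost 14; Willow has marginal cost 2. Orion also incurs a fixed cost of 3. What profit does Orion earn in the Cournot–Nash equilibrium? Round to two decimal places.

10.14

Delta's profit: π_D = (60 - 4Q)q_D - (9q_D). Setting ∂π_D/∂q_D = 0: 51 - 8q_D - 4(q_O + q_W) = 0.
Orion's first-order condition: 46 - 8q_O - 4(q_D + q_W) = 0.
Willow's profit: π_W = (60 - 4Q)q_W - (2q_W). Setting ∂π_W/∂q_W = 0: 58 - 8q_W - 4(q_D + q_O) = 0.
Adding the 3 conditions: 155 − 8Q − 8Q = 0, i.e. Q = 155/16.
Back-substituting: q_D = (51 − 155/4)/4 = 49/16, q_O = (46 − 155/4)/4 = 29/16, q_W = (58 − 155/4)/4 = 77/16.
Price P = 60 - 4·(155/16) = 85/4.
Orion's profit: (85/4 - 14)·(29/16) - 3 = 649/64.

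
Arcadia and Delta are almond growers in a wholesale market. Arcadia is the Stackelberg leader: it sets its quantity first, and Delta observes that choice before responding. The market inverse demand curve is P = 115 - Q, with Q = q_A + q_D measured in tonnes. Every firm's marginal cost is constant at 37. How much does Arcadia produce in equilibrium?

39

The follower Delta best-responds to any q_A: π_D = (115 - Q)q_D - 37q_D.
Setting the follower's marginal profit to zero, 78 - q_A - 2q_D = 0, i.e. q_D = (78 - q_A)/2.
Arcadia substitutes q_D(q_A) into its own profit: π_A = q_A(115 - q_A - (78 - q_A)/2) - 37q_A = (76 - (1/2)q_A)q_A - 37q_A.
Leader FOC: 39 - q_A = 0, so q_A = 39.
Then q_D = (78 - 39)/2 = 39/2.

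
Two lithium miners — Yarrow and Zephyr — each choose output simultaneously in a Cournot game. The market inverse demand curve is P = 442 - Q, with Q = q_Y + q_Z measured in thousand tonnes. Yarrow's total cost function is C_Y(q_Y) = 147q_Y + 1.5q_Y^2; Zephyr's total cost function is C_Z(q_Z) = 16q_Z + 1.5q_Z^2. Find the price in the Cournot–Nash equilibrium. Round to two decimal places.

Yarrow's profit: π_Y = (442 - Q)q_Y - (147q_Y + (3/2)q_Y²). Setting ∂π_Y/∂q_Y = 0: 295 - 5q_Y - (q_Z) = 0.
Zephyr's first-order condition: 426 - 5q_Z - (q_Y) = 0.
Best responses: q_Y = (295 - q_Z)/5, q_Z = (426 - q_Y)/5.
Solving the pair: q_Y = 1049/24, q_Z = 1835/24.
Total output Q = 721/6, so price P = 442 - 721/6 = 1931/6.

321.83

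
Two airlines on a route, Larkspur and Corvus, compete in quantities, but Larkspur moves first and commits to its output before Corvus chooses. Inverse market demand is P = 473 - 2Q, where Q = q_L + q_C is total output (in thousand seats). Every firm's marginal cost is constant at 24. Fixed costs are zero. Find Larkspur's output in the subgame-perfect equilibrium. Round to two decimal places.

112.25

The follower Corvus best-responds to any q_L: π_C = (473 - 2Q)q_C - 24q_C.
∂π_C/∂q_C = 449 - 2q_L - 4q_C = 0 gives the reaction function q_C = (449 - 2q_L)/4.
The leader anticipates this reaction. Substituting into P = 473 - 2Q gives P = 497/2 - q_L, so π_L = (497/2 - q_L)q_L - 24q_L.
The leader's first-order condition 449/2 - 2q_L = 0 yields q_L = 449/4.
Then q_C = (449 - 2·(449/4))/4 = 449/8.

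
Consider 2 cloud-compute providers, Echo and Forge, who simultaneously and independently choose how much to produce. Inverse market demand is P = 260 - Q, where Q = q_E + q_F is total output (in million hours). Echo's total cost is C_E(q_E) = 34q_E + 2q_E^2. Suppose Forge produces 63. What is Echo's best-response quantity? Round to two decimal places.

27.17

With the rival's output fixed at 63, Echo's profit is π_E = (260 - 63 - q_E)q_E - (34q_E + 2q_E²) = (197 - q_E)q_E - (34q_E + 2q_E²).
∂π_E/∂q_E = 163 - 6q_E = 0, so q_E = 163/6.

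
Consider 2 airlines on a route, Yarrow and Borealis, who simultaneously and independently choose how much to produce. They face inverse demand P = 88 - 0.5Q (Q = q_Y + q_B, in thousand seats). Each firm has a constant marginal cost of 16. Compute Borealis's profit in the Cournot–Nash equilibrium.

A representative firm's profit is π_i = q_i(88 - 0.5Q) - 16q_i.
First-order condition (treating rivals' output as given): 72 - q_i - (1/2)q_j = 0.
By symmetry each firm produces the same amount; substituting q_j = q_i yields q_i = 72/(3/2) = 48.
Price P = 88 - (1/2)·96 = 40.
Borealis's profit: (40 - 16)·48 = 1152.

1152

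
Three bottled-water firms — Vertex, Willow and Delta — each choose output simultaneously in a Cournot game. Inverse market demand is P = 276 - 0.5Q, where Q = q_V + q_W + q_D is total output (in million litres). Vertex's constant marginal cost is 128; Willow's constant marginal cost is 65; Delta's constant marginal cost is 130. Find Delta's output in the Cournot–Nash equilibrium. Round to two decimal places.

39.50

Vertex's profit: π_V = (276 - 0.5Q)q_V - (128q_V). Setting ∂π_V/∂q_V = 0: 148 - q_V - (1/2)(q_W + q_D) = 0.
Willow's first-order condition: 211 - q_W - (1/2)(q_V + q_D) = 0.
Delta's profit: π_D = (276 - 0.5Q)q_D - (130q_D). Setting ∂π_D/∂q_D = 0: 146 - q_D - (1/2)(q_V + q_W) = 0.
Adding the 3 conditions: 505 − Q − Q = 0, i.e. Q = 505/2.
Back-substituting: q_V = (148 − 505/4)/(1/2) = 87/2, q_W = (211 − 505/4)/(1/2) = 339/2, q_D = (146 − 505/4)/(1/2) = 79/2.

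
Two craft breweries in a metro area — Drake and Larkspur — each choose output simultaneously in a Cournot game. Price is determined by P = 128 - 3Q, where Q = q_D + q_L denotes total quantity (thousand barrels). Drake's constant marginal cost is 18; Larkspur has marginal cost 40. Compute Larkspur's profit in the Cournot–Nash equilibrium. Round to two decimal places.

Drake's profit: π_D = (128 - 3Q)q_D - (18q_D). Setting ∂π_D/∂q_D = 0: 110 - 6q_D - 3(q_L) = 0.
Larkspur's first-order condition: 88 - 6q_L - 3(q_D) = 0.
Rearranging gives the reaction functions q_D = (110 - 3q_L)/6 and q_L = (88 - 3q_D)/6.
Solving the pair: q_D = 44/3, q_L = 22/3.
Price P = 128 - 3·22 = 62.
Larkspur's profit: (62 - 40)·(22/3) = 484/3.

161.33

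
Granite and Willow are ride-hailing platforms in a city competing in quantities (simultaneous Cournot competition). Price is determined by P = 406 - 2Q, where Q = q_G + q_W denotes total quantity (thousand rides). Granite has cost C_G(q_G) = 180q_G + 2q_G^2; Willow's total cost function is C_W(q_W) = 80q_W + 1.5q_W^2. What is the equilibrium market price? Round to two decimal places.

287.31

Granite's profit: π_G = (406 - 2Q)q_G - (180q_G + 2q_G²). Setting ∂π_G/∂q_G = 0: 226 - 8q_G - 2(q_W) = 0.
Willow's first-order condition: 326 - 7q_W - 2(q_G) = 0.
Rearranging gives the reaction functions q_G = (226 - 2q_W)/8 and q_W = (326 - 2q_G)/7.
Substituting one into the other gives q_G = 465/26 and q_W = 539/13.
Total output Q = 1543/26, so price P = 406 - 2·(1543/26) = 287.3077.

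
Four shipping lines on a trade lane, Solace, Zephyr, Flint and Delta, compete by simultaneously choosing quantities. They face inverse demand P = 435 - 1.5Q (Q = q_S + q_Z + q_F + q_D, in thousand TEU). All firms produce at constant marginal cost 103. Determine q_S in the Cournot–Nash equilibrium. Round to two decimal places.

44.27

A representative firm's profit is π_i = q_i(435 - 1.5Q) - 103q_i.
Setting ∂π_i/∂q_i = 0 with rivals' quantities fixed: 332 - 3q_i - (3/2)·Σ_{j≠i} q_j = 0.
With identical firms every q_j equals q_i, so Σ_{j≠i} q_j = 3q_i and 332 = (15/2)q_i, giving q_i = 664/15.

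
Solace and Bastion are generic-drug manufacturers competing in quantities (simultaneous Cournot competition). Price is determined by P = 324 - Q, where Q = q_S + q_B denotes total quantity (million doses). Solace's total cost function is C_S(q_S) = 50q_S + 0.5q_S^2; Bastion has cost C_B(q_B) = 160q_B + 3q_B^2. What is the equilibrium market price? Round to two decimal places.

226.35

Solace's profit: π_S = (324 - Q)q_S - (50q_S + (1/2)q_S²). Setting ∂π_S/∂q_S = 0: 274 - 3q_S - (q_B) = 0.
Bastion's profit: π_B = (324 - Q)q_B - (160q_B + 3q_B²). Setting ∂π_B/∂q_B = 0: 164 - 8q_B - (q_S) = 0.
Rearranging gives the reaction functions q_S = (274 - q_B)/3 and q_B = (164 - q_S)/8.
Substituting one into the other gives q_S = 88.1739 and q_B = 218/23.
Total output Q = 97.6522, so price P = 324 - 97.6522 = 226.3478.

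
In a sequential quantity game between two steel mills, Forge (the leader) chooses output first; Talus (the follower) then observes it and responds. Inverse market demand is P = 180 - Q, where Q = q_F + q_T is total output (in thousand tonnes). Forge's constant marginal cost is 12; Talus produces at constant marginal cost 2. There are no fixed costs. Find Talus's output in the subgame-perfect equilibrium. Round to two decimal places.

49.50

Solve by backward induction. Given q_F, the follower Talus maximises π_T = (180 - q_F - q_T)q_T - 2q_T.
Follower FOC: 178 - q_F - 2q_T = 0, so q_T(q_F) = (178 - q_F)/2.
The leader anticipates this reaction. Substituting into P = 180 - Q gives P = 91 - (1/2)q_F, so π_F = (91 - (1/2)q_F)q_F - 12q_F.
The leader's first-order condition 79 - q_F = 0 yields q_F = 79.
Then q_T = (178 - 79)/2 = 99/2.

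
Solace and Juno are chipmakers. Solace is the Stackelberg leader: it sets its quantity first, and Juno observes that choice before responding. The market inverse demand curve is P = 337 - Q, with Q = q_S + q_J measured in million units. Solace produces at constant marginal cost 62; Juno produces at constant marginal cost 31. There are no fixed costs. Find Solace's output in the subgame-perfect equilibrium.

The follower Juno best-responds to any q_S: π_J = (337 - Q)q_J - 31q_J.
∂π_J/∂q_J = 306 - q_S - 2q_J = 0 gives the reaction function q_J = (306 - q_S)/2.
Solace substitutes q_J(q_S) into its own profit: π_S = q_S(337 - q_S - (306 - q_S)/2) - 62q_S = (184 - (1/2)q_S)q_S - 62q_S.
Leader FOC: 122 - q_S = 0, so q_S = 122.
Then q_J = (306 - 122)/2 = 92.

122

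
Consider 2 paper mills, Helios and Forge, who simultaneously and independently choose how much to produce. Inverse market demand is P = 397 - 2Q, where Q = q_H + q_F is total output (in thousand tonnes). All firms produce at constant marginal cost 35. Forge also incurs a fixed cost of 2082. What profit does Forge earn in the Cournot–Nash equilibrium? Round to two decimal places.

5198.22

A representative firm's profit is π_i = q_i(397 - 2Q) - 35q_i.
First-order condition (treating rivals' output as given): 362 - 4q_i - 2q_j = 0.
By symmetry each firm produces the same amount; substituting q_j = q_i yields q_i = 362/6 = 181/3.
Price P = 397 - 2·(362/3) = 467/3.
Forge's profit: (467/3 - 35)·(181/3) - 2082 = 5198.2222.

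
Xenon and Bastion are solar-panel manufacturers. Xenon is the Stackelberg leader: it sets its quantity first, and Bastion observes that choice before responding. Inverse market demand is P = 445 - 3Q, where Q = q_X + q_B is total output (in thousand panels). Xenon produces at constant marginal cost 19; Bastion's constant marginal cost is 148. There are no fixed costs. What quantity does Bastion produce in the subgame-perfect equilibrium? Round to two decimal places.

3.25

The follower Bastion best-responds to any q_X: π_B = (445 - 3Q)q_B - 148q_B.
Follower FOC: 297 - 3q_X - 6q_B = 0, so q_B(q_X) = (297 - 3q_X)/6.
Xenon substitutes q_B(q_X) into its own profit: π_X = q_X(445 - 3q_X - (297 - 3q_X)/2) - 19q_X = (593/2 - (3/2)q_X)q_X - 19q_X.
Leader FOC: 555/2 - 3q_X = 0, so q_X = 185/2.
Then q_B = (297 - 3·(185/2))/6 = 13/4.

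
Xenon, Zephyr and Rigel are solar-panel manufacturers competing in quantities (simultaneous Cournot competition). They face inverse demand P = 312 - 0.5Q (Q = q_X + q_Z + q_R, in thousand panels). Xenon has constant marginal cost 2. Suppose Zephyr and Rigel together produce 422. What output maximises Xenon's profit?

With rivals' combined output fixed at 422, Xenon's profit is π_X = (312 - (1/2)·422 - (1/2)q_X)q_X - (2q_X) = (101 - (1/2)q_X)q_X - (2q_X).
∂π_X/∂q_X = 99 - q_X = 0, so q_X = 99.

99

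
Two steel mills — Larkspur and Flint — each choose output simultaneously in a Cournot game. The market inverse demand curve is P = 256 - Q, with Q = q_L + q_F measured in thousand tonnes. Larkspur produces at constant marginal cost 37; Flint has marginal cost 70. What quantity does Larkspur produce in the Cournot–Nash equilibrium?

84

Larkspur's profit: π_L = (256 - Q)q_L - (37q_L). Setting ∂π_L/∂q_L = 0: 219 - 2q_L - (q_F) = 0.
Flint's profit: π_F = (256 - Q)q_F - (70q_F). Setting ∂π_F/∂q_F = 0: 186 - 2q_F - (q_L) = 0.
Best responses: q_L = (219 - q_F)/2, q_F = (186 - q_L)/2.
Substituting one into the other gives q_L = 84 and q_F = 51.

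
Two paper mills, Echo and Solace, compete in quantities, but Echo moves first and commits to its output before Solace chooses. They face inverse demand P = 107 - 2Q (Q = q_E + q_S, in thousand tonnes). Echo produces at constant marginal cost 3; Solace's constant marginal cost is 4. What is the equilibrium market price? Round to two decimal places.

29.25

Solve by backward induction. Given q_E, the follower Solace maximises π_S = (107 - 2q_E - 2q_S)q_S - 4q_S.
∂π_S/∂q_S = 103 - 2q_E - 4q_S = 0 gives the reaction function q_S = (103 - 2q_E)/4.
The leader anticipates this reaction. Substituting into P = 107 - 2Q gives P = 111/2 - q_E, so π_E = (111/2 - q_E)q_E - 3q_E.
Leader FOC: 105/2 - 2q_E = 0, so q_E = 105/4.
Then q_S = (103 - 2·(105/4))/4 = 101/8.
Total output Q = 311/8, so price P = 107 - 2·(311/8) = 117/4.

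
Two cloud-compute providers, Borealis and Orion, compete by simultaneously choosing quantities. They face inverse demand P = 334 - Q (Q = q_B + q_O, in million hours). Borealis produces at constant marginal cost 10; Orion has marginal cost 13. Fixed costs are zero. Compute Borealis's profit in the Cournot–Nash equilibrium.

11881

Borealis's profit: π_B = (334 - Q)q_B - (10q_B). Setting ∂π_B/∂q_B = 0: 324 - 2q_B - (q_O) = 0.
Orion's first-order condition: 321 - 2q_O - (q_B) = 0.
Rearranging gives the reaction functions q_B = (324 - q_O)/2 and q_O = (321 - q_B)/2.
Substituting one into the other gives q_B = 109 and q_O = 106.
Price P = 334 - 215 = 119.
Borealis's profit: (119 - 10)·109 = 11881.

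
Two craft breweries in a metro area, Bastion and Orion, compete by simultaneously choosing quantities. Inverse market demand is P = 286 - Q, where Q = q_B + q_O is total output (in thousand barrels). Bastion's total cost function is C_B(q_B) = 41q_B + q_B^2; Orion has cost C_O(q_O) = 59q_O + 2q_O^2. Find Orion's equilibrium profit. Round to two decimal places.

2492.83

Bastion's profit: π_B = (286 - Q)q_B - (41q_B + q_B²). Setting ∂π_B/∂q_B = 0: 245 - 4q_B - (q_O) = 0.
Orion's first-order condition: 227 - 6q_O - (q_B) = 0.
Best responses: q_B = (245 - q_O)/4, q_O = (227 - q_B)/6.
Substituting one into the other gives q_B = 1243/23 and q_O = 663/23.
Price P = 286 - 1906/23 = 203.1304.
Orion's profit: 203.1304·(663/23) - 59·(663/23) - 2(663/23)² = 2492.8299.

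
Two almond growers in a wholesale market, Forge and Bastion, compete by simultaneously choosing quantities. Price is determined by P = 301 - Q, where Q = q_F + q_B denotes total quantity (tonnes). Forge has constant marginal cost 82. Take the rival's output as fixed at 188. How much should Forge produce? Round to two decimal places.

With the rival's output fixed at 188, Forge's profit is π_F = (301 - 188 - q_F)q_F - (82q_F) = (113 - q_F)q_F - (82q_F).
∂π_F/∂q_F = 31 - 2q_F = 0, so q_F = 31/2.

15.50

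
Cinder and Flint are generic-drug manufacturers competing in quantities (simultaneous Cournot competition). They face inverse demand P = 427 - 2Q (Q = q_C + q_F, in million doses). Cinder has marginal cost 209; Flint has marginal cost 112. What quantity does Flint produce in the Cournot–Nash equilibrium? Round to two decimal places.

68.67

Cinder's profit: π_C = (427 - 2Q)q_C - (209q_C). Setting ∂π_C/∂q_C = 0: 218 - 4q_C - 2(q_F) = 0.
Flint's first-order condition: 315 - 4q_F - 2(q_C) = 0.
Best responses: q_C = (218 - 2q_F)/4, q_F = (315 - 2q_C)/4.
Substituting one into the other gives q_C = 121/6 and q_F = 206/3.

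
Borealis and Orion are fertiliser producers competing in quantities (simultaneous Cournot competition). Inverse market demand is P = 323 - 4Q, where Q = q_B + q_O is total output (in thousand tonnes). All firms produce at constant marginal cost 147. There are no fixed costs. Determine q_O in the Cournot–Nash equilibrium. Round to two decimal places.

14.67

A representative firm's profit is π_i = q_i(323 - 4Q) - 147q_i.
Setting ∂π_i/∂q_i = 0 with rivals' quantities fixed: 176 - 8q_i - 4q_j = 0.
With identical firms every q_j equals q_i, so q_j = q_i and 176 = 12q_i, giving q_i = 44/3.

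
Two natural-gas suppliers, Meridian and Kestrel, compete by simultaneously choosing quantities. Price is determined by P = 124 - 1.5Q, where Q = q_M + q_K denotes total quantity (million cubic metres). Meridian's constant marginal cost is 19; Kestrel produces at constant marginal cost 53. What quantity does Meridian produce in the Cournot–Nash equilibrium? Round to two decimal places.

Meridian's profit: π_M = (124 - 1.5Q)q_M - (19q_M). Setting ∂π_M/∂q_M = 0: 105 - 3q_M - (3/2)(q_K) = 0.
Kestrel's first-order condition: 71 - 3q_K - (3/2)(q_M) = 0.
Rearranging gives the reaction functions q_M = (105 - (3/2)q_K)/3 and q_K = (71 - (3/2)q_M)/3.
Solving the pair: q_M = 278/9, q_K = 74/9.

30.89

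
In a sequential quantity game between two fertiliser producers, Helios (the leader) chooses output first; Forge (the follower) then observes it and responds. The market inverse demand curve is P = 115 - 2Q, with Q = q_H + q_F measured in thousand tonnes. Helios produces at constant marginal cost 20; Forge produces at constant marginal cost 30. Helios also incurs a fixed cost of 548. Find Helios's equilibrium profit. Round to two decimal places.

141.06

Solve by backward induction. Given q_H, the follower Forge maximises π_F = (115 - 2q_H - 2q_F)q_F - 30q_F.
Setting the follower's marginal profit to zero, 85 - 2q_H - 4q_F = 0, i.e. q_F = (85 - 2q_H)/4.
The leader anticipates this reaction. Substituting into P = 115 - 2Q gives P = 145/2 - q_H, so π_H = (145/2 - q_H)q_H - 20q_H.
The leader's first-order condition 105/2 - 2q_H = 0 yields q_H = 105/4.
Then q_F = (85 - 2·(105/4))/4 = 65/8.
Price P = 115 - 2·(275/8) = 185/4.
Helios's profit: (185/4 - 20)·(105/4) - 548 = 141.0625.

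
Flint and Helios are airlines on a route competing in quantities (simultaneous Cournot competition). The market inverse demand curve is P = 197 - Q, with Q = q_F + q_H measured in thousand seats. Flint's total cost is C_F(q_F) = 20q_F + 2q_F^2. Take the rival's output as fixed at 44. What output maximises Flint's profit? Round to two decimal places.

With the rival's output fixed at 44, Flint's profit is π_F = (197 - 44 - q_F)q_F - (20q_F + 2q_F²) = (153 - q_F)q_F - (20q_F + 2q_F²).
∂π_F/∂q_F = 133 - 6q_F = 0, so q_F = 133/6.

22.17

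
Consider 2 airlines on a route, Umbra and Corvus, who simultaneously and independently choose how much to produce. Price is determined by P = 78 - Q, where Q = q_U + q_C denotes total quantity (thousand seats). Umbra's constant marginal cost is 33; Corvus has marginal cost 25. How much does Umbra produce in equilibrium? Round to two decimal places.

Umbra's profit: π_U = (78 - Q)q_U - (33q_U). Setting ∂π_U/∂q_U = 0: 45 - 2q_U - (q_C) = 0.
Corvus's first-order condition: 53 - 2q_C - (q_U) = 0.
Best responses: q_U = (45 - q_C)/2, q_C = (53 - q_U)/2.
Substituting one into the other gives q_U = 37/3 and q_C = 61/3.

12.33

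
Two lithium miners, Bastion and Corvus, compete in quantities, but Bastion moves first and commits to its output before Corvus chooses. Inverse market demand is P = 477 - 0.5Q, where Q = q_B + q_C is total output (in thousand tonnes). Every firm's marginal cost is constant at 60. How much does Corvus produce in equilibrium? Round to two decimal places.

Solve by backward induction. Given q_B, the follower Corvus maximises π_C = (477 - (1/2)q_B - (1/2)q_C)q_C - 60q_C.
∂π_C/∂q_C = 417 - (1/2)q_B - q_C = 0 gives the reaction function q_C = (417 - (1/2)q_B).
The leader anticipates this reaction. Substituting into P = 477 - 0.5Q gives P = 537/2 - (1/4)q_B, so π_B = (537/2 - (1/4)q_B)q_B - 60q_B.
Maximising: ∂π_B/∂q_B = 417/2 - (1/2)q_B = 0, giving q_B = 417.
Then q_C = (417 - (1/2)·417) = 417/2.

208.50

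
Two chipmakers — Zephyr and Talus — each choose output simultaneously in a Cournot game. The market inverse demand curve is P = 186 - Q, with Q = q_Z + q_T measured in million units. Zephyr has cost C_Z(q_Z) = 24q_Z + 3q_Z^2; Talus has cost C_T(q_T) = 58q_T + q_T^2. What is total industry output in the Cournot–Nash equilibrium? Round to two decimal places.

Zephyr's profit: π_Z = (186 - Q)q_Z - (24q_Z + 3q_Z²). Setting ∂π_Z/∂q_Z = 0: 162 - 8q_Z - (q_T) = 0.
Talus's profit: π_T = (186 - Q)q_T - (58q_T + q_T²). Setting ∂π_T/∂q_T = 0: 128 - 4q_T - (q_Z) = 0.
Rearranging gives the reaction functions q_Z = (162 - q_T)/8 and q_T = (128 - q_Z)/4.
Solving the pair: q_Z = 520/31, q_T = 862/31.
Total output Q = 520/31 + 862/31 = 1382/31.

44.58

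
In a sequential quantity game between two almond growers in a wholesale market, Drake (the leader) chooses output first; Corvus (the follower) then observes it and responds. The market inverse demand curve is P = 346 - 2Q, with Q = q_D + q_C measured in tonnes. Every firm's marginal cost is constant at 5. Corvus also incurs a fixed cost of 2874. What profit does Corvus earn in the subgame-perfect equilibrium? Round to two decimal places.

759.78

Solve by backward induction. Given q_D, the follower Corvus maximises π_C = (346 - 2q_D - 2q_C)q_C - 5q_C.
∂π_C/∂q_C = 341 - 2q_D - 4q_C = 0 gives the reaction function q_C = (341 - 2q_D)/4.
The leader anticipates this reaction. Substituting into P = 346 - 2Q gives P = 351/2 - q_D, so π_D = (351/2 - q_D)q_D - 5q_D.
Leader FOC: 341/2 - 2q_D = 0, so q_D = 341/4.
Then q_C = (341 - 2·(341/4))/4 = 341/8.
Price P = 346 - 2·(1023/8) = 361/4.
Corvus's profit: (361/4 - 5)·(341/8) - 2874 = 759.7813.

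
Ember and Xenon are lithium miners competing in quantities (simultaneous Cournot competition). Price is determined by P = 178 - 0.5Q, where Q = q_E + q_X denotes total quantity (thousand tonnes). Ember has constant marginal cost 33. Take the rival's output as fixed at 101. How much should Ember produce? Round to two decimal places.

94.50

With the rival's output fixed at 101, Ember's profit is π_E = (178 - (1/2)·101 - (1/2)q_E)q_E - (33q_E) = (255/2 - (1/2)q_E)q_E - (33q_E).
∂π_E/∂q_E = 189/2 - q_E = 0, so q_E = 189/2.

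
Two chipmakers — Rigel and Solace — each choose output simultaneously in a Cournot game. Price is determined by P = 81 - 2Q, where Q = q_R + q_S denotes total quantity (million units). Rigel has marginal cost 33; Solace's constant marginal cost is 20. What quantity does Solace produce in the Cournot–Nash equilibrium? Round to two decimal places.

12.33

Rigel's profit: π_R = (81 - 2Q)q_R - (33q_R). Setting ∂π_R/∂q_R = 0: 48 - 4q_R - 2(q_S) = 0.
Solace's first-order condition: 61 - 4q_S - 2(q_R) = 0.
So q_R = (48 - 2q_S)/4 and q_S = (61 - 2q_R)/4.
Substituting one into the other gives q_R = 35/6 and q_S = 37/3.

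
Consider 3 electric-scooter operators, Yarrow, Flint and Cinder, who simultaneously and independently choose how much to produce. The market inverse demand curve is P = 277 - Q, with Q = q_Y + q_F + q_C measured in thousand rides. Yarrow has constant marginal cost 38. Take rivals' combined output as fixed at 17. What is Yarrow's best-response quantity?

With rivals' combined output fixed at 17, Yarrow's profit is π_Y = (277 - 17 - q_Y)q_Y - (38q_Y) = (260 - q_Y)q_Y - (38q_Y).
∂π_Y/∂q_Y = 222 - 2q_Y = 0, so q_Y = 111.

111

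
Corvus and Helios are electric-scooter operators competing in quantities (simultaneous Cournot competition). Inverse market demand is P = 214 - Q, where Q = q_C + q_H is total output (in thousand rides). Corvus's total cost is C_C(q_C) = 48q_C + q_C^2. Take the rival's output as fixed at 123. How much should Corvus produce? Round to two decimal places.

10.75

With the rival's output fixed at 123, Corvus's profit is π_C = (214 - 123 - q_C)q_C - (48q_C + q_C²) = (91 - q_C)q_C - (48q_C + q_C²).
∂π_C/∂q_C = 43 - 4q_C = 0, so q_C = 43/4.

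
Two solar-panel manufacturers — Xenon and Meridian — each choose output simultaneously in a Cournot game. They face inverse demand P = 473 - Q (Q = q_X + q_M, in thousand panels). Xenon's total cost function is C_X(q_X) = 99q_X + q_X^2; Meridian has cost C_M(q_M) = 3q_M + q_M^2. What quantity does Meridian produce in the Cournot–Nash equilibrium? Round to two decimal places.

Xenon's profit: π_X = (473 - Q)q_X - (99q_X + q_X²). Setting ∂π_X/∂q_X = 0: 374 - 4q_X - (q_M) = 0.
Meridian's first-order condition: 470 - 4q_M - (q_X) = 0.
So q_X = (374 - q_M)/4 and q_M = (470 - q_X)/4.
Substituting one into the other gives q_X = 342/5 and q_M = 502/5.

100.40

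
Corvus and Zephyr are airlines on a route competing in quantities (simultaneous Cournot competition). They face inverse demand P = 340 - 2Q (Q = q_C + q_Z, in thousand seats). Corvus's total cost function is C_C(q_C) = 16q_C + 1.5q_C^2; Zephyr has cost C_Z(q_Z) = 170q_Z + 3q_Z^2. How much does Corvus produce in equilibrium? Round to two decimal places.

43.94

Corvus's profit: π_C = (340 - 2Q)q_C - (16q_C + (3/2)q_C²). Setting ∂π_C/∂q_C = 0: 324 - 7q_C - 2(q_Z) = 0.
Zephyr's profit: π_Z = (340 - 2Q)q_Z - (170q_Z + 3q_Z²). Setting ∂π_Z/∂q_Z = 0: 170 - 10q_Z - 2(q_C) = 0.
Best responses: q_C = (324 - 2q_Z)/7, q_Z = (170 - 2q_C)/10.
Substituting one into the other gives q_C = 1450/33 and q_Z = 271/33.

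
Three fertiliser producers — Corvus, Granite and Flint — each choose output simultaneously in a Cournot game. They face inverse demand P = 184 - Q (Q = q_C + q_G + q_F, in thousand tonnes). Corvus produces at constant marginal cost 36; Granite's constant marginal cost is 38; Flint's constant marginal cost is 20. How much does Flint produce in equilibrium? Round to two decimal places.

Corvus's profit: π_C = (184 - Q)q_C - (36q_C). Setting ∂π_C/∂q_C = 0: 148 - 2q_C - (q_G + q_F) = 0.
Granite's profit: π_G = (184 - Q)q_G - (38q_G). Setting ∂π_G/∂q_G = 0: 146 - 2q_G - (q_C + q_F) = 0.
Flint's first-order condition: 164 - 2q_F - (q_C + q_G) = 0.
Adding the 3 first-order conditions: 458 − 4Q = 0, so Q = 229/2.
Back-substituting: q_C = (148 − 229/2) = 67/2, q_G = (146 − 229/2) = 63/2, q_F = (164 − 229/2) = 99/2.

49.50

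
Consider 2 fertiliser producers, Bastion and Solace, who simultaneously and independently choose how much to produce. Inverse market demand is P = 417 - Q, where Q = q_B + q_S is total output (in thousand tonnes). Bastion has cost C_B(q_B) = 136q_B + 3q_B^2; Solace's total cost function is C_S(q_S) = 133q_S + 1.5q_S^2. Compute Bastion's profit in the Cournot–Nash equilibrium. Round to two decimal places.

3304.78

Bastion's profit: π_B = (417 - Q)q_B - (136q_B + 3q_B²). Setting ∂π_B/∂q_B = 0: 281 - 8q_B - (q_S) = 0.
Solace's profit: π_S = (417 - Q)q_S - (133q_S + (3/2)q_S²). Setting ∂π_S/∂q_S = 0: 284 - 5q_S - (q_B) = 0.
Best responses: q_B = (281 - q_S)/8, q_S = (284 - q_B)/5.
Solving the pair: q_B = 1121/39, q_S = 1991/39.
Price P = 417 - 79.7949 = 337.2051.
Bastion's profit: 337.2051·(1121/39) - 136·(1121/39) - 3(1121/39)² = 3304.7758.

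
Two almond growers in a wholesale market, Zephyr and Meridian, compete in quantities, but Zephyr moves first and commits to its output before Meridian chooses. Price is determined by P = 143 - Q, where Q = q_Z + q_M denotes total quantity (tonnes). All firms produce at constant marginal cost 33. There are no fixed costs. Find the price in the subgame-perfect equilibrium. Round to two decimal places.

60.50

The follower Meridian best-responds to any q_Z: π_M = (143 - Q)q_M - 33q_M.
Follower FOC: 110 - q_Z - 2q_M = 0, so q_M(q_Z) = (110 - q_Z)/2.
Zephyr substitutes q_M(q_Z) into its own profit: π_Z = q_Z(143 - q_Z - (110 - q_Z)/2) - 33q_Z = (88 - (1/2)q_Z)q_Z - 33q_Z.
Leader FOC: 55 - q_Z = 0, so q_Z = 55.
Then q_M = (110 - 55)/2 = 55/2.
Total output Q = 165/2, so price P = 143 - 165/2 = 121/2.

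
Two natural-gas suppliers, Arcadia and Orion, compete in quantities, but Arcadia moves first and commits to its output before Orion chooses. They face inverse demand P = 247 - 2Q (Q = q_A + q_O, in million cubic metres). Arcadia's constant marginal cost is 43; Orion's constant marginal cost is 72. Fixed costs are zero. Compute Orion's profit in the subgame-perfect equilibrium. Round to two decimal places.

427.78

Solve by backward induction. Given q_A, the follower Orion maximises π_O = (247 - 2q_A - 2q_O)q_O - 72q_O.
Follower FOC: 175 - 2q_A - 4q_O = 0, so q_O(q_A) = (175 - 2q_A)/4.
Arcadia substitutes q_O(q_A) into its own profit: π_A = q_A(247 - 2q_A - (175 - 2q_A)/2) - 43q_A = (319/2 - q_A)q_A - 43q_A.
Leader FOC: 233/2 - 2q_A = 0, so q_A = 233/4.
Then q_O = (175 - 2·(233/4))/4 = 117/8.
Price P = 247 - 2·(583/8) = 405/4.
Orion's profit: (405/4 - 72)·(117/8) = 427.7813.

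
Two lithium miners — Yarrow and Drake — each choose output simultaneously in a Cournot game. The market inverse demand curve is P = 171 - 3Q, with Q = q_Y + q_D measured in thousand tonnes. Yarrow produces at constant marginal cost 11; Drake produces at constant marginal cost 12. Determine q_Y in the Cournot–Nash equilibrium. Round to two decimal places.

Yarrow's profit: π_Y = (171 - 3Q)q_Y - (11q_Y). Setting ∂π_Y/∂q_Y = 0: 160 - 6q_Y - 3(q_D) = 0.
Drake's profit: π_D = (171 - 3Q)q_D - (12q_D). Setting ∂π_D/∂q_D = 0: 159 - 6q_D - 3(q_Y) = 0.
Best responses: q_Y = (160 - 3q_D)/6, q_D = (159 - 3q_Y)/6.
Substituting one into the other gives q_Y = 161/9 and q_D = 158/9.

17.89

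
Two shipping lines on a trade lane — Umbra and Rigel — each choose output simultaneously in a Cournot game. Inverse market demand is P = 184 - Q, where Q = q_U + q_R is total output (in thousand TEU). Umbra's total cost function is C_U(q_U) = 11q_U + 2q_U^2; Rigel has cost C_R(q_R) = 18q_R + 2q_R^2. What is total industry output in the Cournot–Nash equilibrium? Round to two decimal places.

48.43

Umbra's profit: π_U = (184 - Q)q_U - (11q_U + 2q_U²). Setting ∂π_U/∂q_U = 0: 173 - 6q_U - (q_R) = 0.
Rigel's profit: π_R = (184 - Q)q_R - (18q_R + 2q_R²). Setting ∂π_R/∂q_R = 0: 166 - 6q_R - (q_U) = 0.
Rearranging gives the reaction functions q_U = (173 - q_R)/6 and q_R = (166 - q_U)/6.
Substituting one into the other gives q_U = 872/35 and q_R = 823/35.
Total output Q = 872/35 + 823/35 = 339/7.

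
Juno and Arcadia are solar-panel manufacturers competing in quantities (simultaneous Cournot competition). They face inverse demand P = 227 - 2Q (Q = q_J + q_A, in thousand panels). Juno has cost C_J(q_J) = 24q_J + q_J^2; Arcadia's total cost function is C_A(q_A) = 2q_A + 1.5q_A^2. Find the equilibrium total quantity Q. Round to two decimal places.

50.39

Juno's profit: π_J = (227 - 2Q)q_J - (24q_J + q_J²). Setting ∂π_J/∂q_J = 0: 203 - 6q_J - 2(q_A) = 0.
Arcadia's first-order condition: 225 - 7q_A - 2(q_J) = 0.
So q_J = (203 - 2q_A)/6 and q_A = (225 - 2q_J)/7.
Solving the pair: q_J = 971/38, q_A = 472/19.
Total output Q = 971/38 + 472/19 = 1915/38.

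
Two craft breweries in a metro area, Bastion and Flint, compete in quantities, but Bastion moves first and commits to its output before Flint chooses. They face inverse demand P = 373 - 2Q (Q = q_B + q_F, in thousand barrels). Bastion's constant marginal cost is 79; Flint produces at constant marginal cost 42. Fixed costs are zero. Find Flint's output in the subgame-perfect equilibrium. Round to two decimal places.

50.63

The follower Flint best-responds to any q_B: π_F = (373 - 2Q)q_F - 42q_F.
∂π_F/∂q_F = 331 - 2q_B - 4q_F = 0 gives the reaction function q_F = (331 - 2q_B)/4.
The leader anticipates this reaction. Substituting into P = 373 - 2Q gives P = 415/2 - q_B, so π_B = (415/2 - q_B)q_B - 79q_B.
The leader's first-order condition 257/2 - 2q_B = 0 yields q_B = 257/4.
Then q_F = (331 - 2·(257/4))/4 = 405/8.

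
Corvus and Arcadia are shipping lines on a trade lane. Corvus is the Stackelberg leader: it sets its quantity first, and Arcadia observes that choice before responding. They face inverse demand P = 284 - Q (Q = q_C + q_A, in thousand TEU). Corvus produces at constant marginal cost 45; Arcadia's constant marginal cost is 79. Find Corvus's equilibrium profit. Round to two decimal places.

9316.13

Solve by backward induction. Given q_C, the follower Arcadia maximises π_A = (284 - q_C - q_A)q_A - 79q_A.
Follower FOC: 205 - q_C - 2q_A = 0, so q_A(q_C) = (205 - q_C)/2.
Corvus substitutes q_A(q_C) into its own profit: π_C = q_C(284 - q_C - (205 - q_C)/2) - 45q_C = (363/2 - (1/2)q_C)q_C - 45q_C.
Maximising: ∂π_C/∂q_C = 273/2 - q_C = 0, giving q_C = 273/2.
Then q_A = (205 - 273/2)/2 = 137/4.
Price P = 284 - 683/4 = 453/4.
Corvus's profit: (453/4 - 45)·(273/2) = 9316.1250.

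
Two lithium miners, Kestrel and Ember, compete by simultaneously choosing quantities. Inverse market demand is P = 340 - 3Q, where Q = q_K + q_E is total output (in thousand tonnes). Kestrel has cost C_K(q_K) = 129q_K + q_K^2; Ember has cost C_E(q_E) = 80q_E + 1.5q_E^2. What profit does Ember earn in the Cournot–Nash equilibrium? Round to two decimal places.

Kestrel's profit: π_K = (340 - 3Q)q_K - (129q_K + q_K²). Setting ∂π_K/∂q_K = 0: 211 - 8q_K - 3(q_E) = 0.
Ember's first-order condition: 260 - 9q_E - 3(q_K) = 0.
Rearranging gives the reaction functions q_K = (211 - 3q_E)/8 and q_E = (260 - 3q_K)/9.
Solving the pair: q_K = 373/21, q_E = 1447/63.
Price P = 340 - 3·40.7302 = 217.8095.
Ember's profit: 217.8095·(1447/63) - 80·(1447/63) - (3/2)(1447/63)² = 2373.9331.

2373.93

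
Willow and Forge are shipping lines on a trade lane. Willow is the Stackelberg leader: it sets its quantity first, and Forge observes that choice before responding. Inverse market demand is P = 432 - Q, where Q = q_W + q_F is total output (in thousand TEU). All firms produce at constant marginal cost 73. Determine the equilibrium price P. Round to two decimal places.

162.75

The follower Forge best-responds to any q_W: π_F = (432 - Q)q_F - 73q_F.
Follower FOC: 359 - q_W - 2q_F = 0, so q_F(q_W) = (359 - q_W)/2.
Willow substitutes q_F(q_W) into its own profit: π_W = q_W(432 - q_W - (359 - q_W)/2) - 73q_W = (505/2 - (1/2)q_W)q_W - 73q_W.
Maximising: ∂π_W/∂q_W = 359/2 - q_W = 0, giving q_W = 359/2.
Then q_F = (359 - 359/2)/2 = 359/4.
Total output Q = 1077/4, so price P = 432 - 1077/4 = 651/4.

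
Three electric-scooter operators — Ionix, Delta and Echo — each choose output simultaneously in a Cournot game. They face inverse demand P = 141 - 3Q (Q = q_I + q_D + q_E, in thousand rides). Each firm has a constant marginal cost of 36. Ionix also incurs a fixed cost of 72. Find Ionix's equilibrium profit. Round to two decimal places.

A representative firm's profit is π_i = q_i(141 - 3Q) - 36q_i.
First-order condition (treating rivals' output as given): 105 - 6q_i - 3·Σ_{j≠i} q_j = 0.
With identical firms every q_j equals q_i, so Σ_{j≠i} q_j = 2q_i and 105 = 12q_i, giving q_i = 35/4.
Price P = 141 - 3·(105/4) = 249/4.
Ionix's profit: (249/4 - 36)·(35/4) - 72 = 157.6875.

157.69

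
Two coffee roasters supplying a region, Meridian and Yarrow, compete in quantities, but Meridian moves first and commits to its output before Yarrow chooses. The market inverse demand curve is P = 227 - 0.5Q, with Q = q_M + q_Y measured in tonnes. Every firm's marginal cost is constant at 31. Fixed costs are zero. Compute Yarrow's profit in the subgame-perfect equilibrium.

Solve by backward induction. Given q_M, the follower Yarrow maximises π_Y = (227 - (1/2)q_M - (1/2)q_Y)q_Y - 31q_Y.
∂π_Y/∂q_Y = 196 - (1/2)q_M - q_Y = 0 gives the reaction function q_Y = (196 - (1/2)q_M).
Meridian substitutes q_Y(q_M) into its own profit: π_M = q_M(227 - (1/2)q_M - (196 - (1/2)q_M)/2) - 31q_M = (129 - (1/4)q_M)q_M - 31q_M.
The leader's first-order condition 98 - (1/2)q_M = 0 yields q_M = 196.
Then q_Y = (196 - (1/2)·196) = 98.
Price P = 227 - (1/2)·294 = 80.
Yarrow's profit: (80 - 31)·98 = 4802.

4802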